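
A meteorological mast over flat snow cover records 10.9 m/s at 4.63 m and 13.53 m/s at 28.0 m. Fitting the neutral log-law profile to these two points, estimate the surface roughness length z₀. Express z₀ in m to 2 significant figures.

Log law: V(z) ∝ ln(z/z₀). With r = V₁/V₂ = 10.9/13.53 = 0.80562,
r · ln(z₂/z₀) = ln(z₁/z₀) ⇒ ln z₀ = (ln z₁ − r·ln z₂)/(1 − r)
ln z₀ = (1.53256 − 0.80562×3.33220) / 0.19438 = -5.9261
z₀ = exp(-5.9261) = 0.002669 m

z₀ ≈ 0.0027 m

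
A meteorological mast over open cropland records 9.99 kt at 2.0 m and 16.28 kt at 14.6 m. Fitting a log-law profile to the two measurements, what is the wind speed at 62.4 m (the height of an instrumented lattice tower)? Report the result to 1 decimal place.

Log law: V ∝ ln(z/z₀). From the pair, with r = V₁/V₂ = 0.61364,
ln z₀ = (ln z₁ − r·ln z₂)/(1 − r) = (0.6931 − 0.61364×2.6810)/0.38636 = -2.4641 → z₀ = 0.08509 m
V₃ = V₁ · ln(z₃/z₀)/ln(z₁/z₀) = 9.99 × 6.5976/3.1572 = 20.8761 kt

20.9 kt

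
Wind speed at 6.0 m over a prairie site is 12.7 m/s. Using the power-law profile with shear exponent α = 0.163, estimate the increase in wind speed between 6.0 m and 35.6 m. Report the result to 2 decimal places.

Power law: V₂ = V₁ · (z₂/z₁)^α = 12.7 × (5.9333)^0.163 = 16.9766 m/s
ΔV = 16.9766 − 12.7 = 4.2766 m/s

4.28 m/s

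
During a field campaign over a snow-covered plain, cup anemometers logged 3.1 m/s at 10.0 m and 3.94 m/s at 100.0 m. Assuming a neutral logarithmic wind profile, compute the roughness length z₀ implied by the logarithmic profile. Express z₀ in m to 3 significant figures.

Log law: V(z) ∝ ln(z/z₀). With r = V₁/V₂ = 3.1/3.94 = 0.78680,
r · ln(z₂/z₀) = ln(z₁/z₀) ⇒ ln z₀ = (ln z₁ − r·ln z₂)/(1 − r)
ln z₀ = (2.30259 − 0.78680×4.60517) / 0.21320 = -6.1951
z₀ = exp(-6.1951) = 0.002040 m

z₀ ≈ 0.00204 m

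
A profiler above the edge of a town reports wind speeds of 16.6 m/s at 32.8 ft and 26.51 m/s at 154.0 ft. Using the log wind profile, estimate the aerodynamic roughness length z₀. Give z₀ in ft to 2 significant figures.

Log law: V(z) ∝ ln(z/z₀). With r = V₁/V₂ = 16.6/26.51 = 0.62618,
r · ln(z₂/z₀) = ln(z₁/z₀) ⇒ ln z₀ = (ln z₁ − r·ln z₂)/(1 − r)
ln z₀ = (3.49043 − 0.62618×5.03695) / 0.37382 = 0.8999
z₀ = exp(0.8999) = 2.459 ft

z₀ ≈ 2.5 ft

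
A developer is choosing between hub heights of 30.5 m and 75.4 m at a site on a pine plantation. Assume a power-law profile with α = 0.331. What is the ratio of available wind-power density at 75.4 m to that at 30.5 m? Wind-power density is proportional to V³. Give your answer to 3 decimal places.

2.457

Speed ratio: V_B/V_A = (z_B/z_A)^α = (75.4/30.5)^0.331 = (2.4721)^0.331 = 1.34929
Power-density ratio: P_B/P_A = (V_B/V_A)³ = (1.34929)³ = 2.45652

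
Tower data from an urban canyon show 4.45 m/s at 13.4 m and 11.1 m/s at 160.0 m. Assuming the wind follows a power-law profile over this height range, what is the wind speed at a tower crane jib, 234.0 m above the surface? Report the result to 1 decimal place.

First find α: α = ln(V₂/V₁)/ln(z₂/z₁) = ln(11.1/4.45)/ln(160.0/13.4) = 0.91404/2.47992 = 0.3686
Extrapolate from 160.0 m to 234.0 m: V₃ = 11.1 × (234.0/160.0)^0.3686 = 11.1 × 1.1504 = 12.7695 m/s

12.8 m/s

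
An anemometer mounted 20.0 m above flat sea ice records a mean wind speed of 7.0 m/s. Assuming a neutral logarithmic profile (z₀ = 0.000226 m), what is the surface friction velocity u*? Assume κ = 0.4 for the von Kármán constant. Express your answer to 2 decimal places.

u* ≈ 0.25 m/s

Log law: V(z) = (u*/κ) · ln(z/z₀) ⇒ u* = κ · V / ln(z/z₀)
u* = 0.4 × 7.0 / ln(20.0/0.000226) = 0.4 × 7.0 / 11.3907
   = 2.8000 / 11.3907 = 0.2458 m/s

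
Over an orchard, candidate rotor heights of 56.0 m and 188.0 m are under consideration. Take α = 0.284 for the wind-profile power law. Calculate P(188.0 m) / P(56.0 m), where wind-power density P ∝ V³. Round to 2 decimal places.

Speed ratio: V_B/V_A = (z_B/z_A)^α = (188.0/56.0)^0.284 = (3.3571)^0.284 = 1.41051
Power-density ratio: P_B/P_A = (V_B/V_A)³ = (1.41051)³ = 2.80625

2.81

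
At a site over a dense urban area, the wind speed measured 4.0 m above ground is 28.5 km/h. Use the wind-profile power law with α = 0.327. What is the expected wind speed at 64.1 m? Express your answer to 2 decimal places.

70.60 km/h

Power-law profile: V₂ = V₁ · (z₂/z₁)^α
V₂ = 28.5 × (64.1/4.0)^0.327 = 28.5 × (16.0250)^0.327
    = 28.5 × 2.4772 = 70.6015 km/h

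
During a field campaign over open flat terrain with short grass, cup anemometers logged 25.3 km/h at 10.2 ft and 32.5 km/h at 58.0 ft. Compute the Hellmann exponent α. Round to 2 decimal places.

Power law: V₂/V₁ = (z₂/z₁)^α ⇒ α = ln(V₂/V₁) / ln(z₂/z₁)
α = ln(32.5/25.3) / ln(58.0/10.2) = ln(1.2846) / ln(5.6863)
  = 0.25044 / 1.73806 = 0.14409

α ≈ 0.14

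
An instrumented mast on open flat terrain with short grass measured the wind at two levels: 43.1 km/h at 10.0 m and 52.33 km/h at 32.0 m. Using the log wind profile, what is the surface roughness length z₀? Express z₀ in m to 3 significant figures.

Log law: V(z) ∝ ln(z/z₀). With r = V₁/V₂ = 43.1/52.33 = 0.82362,
r · ln(z₂/z₀) = ln(z₁/z₀) ⇒ ln z₀ = (ln z₁ − r·ln z₂)/(1 − r)
ln z₀ = (2.30259 − 0.82362×3.46574) / 0.17638 = -3.1288
z₀ = exp(-3.1288) = 0.04377 m

z₀ ≈ 0.0438 m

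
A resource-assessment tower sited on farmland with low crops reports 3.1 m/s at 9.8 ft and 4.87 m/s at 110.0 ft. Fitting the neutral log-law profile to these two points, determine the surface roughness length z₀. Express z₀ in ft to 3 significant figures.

z₀ ≈ 0.142 ft

Log law: V(z) ∝ ln(z/z₀). With r = V₁/V₂ = 3.1/4.87 = 0.63655,
r · ln(z₂/z₀) = ln(z₁/z₀) ⇒ ln z₀ = (ln z₁ − r·ln z₂)/(1 − r)
ln z₀ = (2.28238 − 0.63655×4.70048) / 0.36345 = -1.9527
z₀ = exp(-1.9527) = 0.1419 ft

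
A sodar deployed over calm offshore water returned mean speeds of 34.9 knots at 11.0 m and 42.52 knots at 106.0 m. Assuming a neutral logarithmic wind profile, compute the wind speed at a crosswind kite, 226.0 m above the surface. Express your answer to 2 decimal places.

45.07 knots

Log law: V ∝ ln(z/z₀). From the pair, with r = V₁/V₂ = 0.82079,
ln z₀ = (ln z₁ − r·ln z₂)/(1 − r) = (2.3979 − 0.82079×4.6634)/0.17921 = -7.9784 → z₀ = 0.0003428 m
V₃ = V₁ · ln(z₃/z₀)/ln(z₁/z₀) = 34.9 × 13.3989/10.3763 = 45.0664 knots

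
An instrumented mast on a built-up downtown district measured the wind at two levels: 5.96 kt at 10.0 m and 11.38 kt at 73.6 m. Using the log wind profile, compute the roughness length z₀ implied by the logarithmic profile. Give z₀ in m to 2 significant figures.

Log law: V(z) ∝ ln(z/z₀). With r = V₁/V₂ = 5.96/11.38 = 0.52373,
r · ln(z₂/z₀) = ln(z₁/z₀) ⇒ ln z₀ = (ln z₁ − r·ln z₂)/(1 − r)
ln z₀ = (2.30259 − 0.52373×4.29865) / 0.47627 = 0.1077
z₀ = exp(0.1077) = 1.114 m

z₀ ≈ 1.1 m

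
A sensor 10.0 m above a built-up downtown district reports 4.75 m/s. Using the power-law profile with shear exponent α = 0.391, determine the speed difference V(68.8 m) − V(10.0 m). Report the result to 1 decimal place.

Power law: V₂ = V₁ · (z₂/z₁)^α = 4.75 × (6.8800)^0.391 = 10.0970 m/s
ΔV = 10.0970 − 4.75 = 5.3470 m/s

5.3 m/s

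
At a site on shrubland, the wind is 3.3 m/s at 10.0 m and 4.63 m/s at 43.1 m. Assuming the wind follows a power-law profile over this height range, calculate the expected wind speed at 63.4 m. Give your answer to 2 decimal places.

First find α: α = ln(V₂/V₁)/ln(z₂/z₁) = ln(4.63/3.3)/ln(43.1/10.0) = 0.33863/1.46094 = 0.2318
Extrapolate from 43.1 m to 63.4 m: V₃ = 4.63 × (63.4/43.1)^0.2318 = 4.63 × 1.0936 = 5.0633 m/s

5.06 m/s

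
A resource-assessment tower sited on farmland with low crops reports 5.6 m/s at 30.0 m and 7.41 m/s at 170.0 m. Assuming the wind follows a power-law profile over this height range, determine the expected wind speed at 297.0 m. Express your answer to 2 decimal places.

First find α: α = ln(V₂/V₁)/ln(z₂/z₁) = ln(7.41/5.6)/ln(170.0/30.0) = 0.28006/1.73460 = 0.1615
Extrapolate from 170.0 m to 297.0 m: V₃ = 7.41 × (297.0/170.0)^0.1615 = 7.41 × 1.0943 = 8.1085 m/s

8.11 m/s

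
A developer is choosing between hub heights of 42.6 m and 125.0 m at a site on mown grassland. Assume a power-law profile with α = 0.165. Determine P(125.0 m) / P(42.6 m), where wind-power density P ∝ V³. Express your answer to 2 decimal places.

Speed ratio: V_B/V_A = (z_B/z_A)^α = (125.0/42.6)^0.165 = (2.9343)^0.165 = 1.19437
Power-density ratio: P_B/P_A = (V_B/V_A)³ = (1.19437)³ = 1.70378

1.70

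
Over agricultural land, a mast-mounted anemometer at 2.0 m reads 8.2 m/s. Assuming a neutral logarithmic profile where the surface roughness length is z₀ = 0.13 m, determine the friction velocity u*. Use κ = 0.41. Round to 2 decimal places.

Log law: V(z) = (u*/κ) · ln(z/z₀) ⇒ u* = κ · V / ln(z/z₀)
u* = 0.41 × 8.2 / ln(2.0/0.13) = 0.41 × 8.2 / 2.7334
   = 3.3620 / 2.7334 = 1.2300 m/s

u* ≈ 1.23 m/s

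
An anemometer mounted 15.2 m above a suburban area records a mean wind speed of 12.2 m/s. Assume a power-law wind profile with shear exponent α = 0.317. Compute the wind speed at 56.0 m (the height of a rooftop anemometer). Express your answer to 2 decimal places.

18.45 m/s

Power-law profile: V₂ = V₁ · (z₂/z₁)^α
V₂ = 12.2 × (56.0/15.2)^0.317 = 12.2 × (3.6842)^0.317
    = 12.2 × 1.5119 = 18.4455 m/s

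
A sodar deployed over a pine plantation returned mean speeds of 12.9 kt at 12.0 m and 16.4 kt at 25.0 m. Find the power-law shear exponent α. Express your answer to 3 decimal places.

α ≈ 0.327

Power law: V₂/V₁ = (z₂/z₁)^α ⇒ α = ln(V₂/V₁) / ln(z₂/z₁)
α = ln(16.4/12.9) / ln(25.0/12.0) = ln(1.2713) / ln(2.0833)
  = 0.24005 / 0.73397 = 0.32706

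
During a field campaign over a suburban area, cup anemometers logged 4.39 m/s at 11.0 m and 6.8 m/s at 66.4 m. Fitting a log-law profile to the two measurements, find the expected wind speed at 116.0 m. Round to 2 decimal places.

7.55 m/s

Log law: V ∝ ln(z/z₀). From the pair, with r = V₁/V₂ = 0.64559,
ln z₀ = (ln z₁ − r·ln z₂)/(1 − r) = (2.3979 − 0.64559×4.1957)/0.35441 = -0.8769 → z₀ = 0.4161 m
V₃ = V₁ · ln(z₃/z₀)/ln(z₁/z₀) = 4.39 × 5.6305/3.2748 = 7.5479 m/s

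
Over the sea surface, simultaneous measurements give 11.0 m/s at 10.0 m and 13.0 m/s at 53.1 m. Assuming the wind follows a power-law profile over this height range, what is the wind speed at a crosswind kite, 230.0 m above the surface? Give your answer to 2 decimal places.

15.05 m/s

First find α: α = ln(V₂/V₁)/ln(z₂/z₁) = ln(13.0/11.0)/ln(53.1/10.0) = 0.16705/1.66959 = 0.1001
Extrapolate from 53.1 m to 230.0 m: V₃ = 13.0 × (230.0/53.1)^0.1001 = 13.0 × 1.1580 = 15.0537 m/s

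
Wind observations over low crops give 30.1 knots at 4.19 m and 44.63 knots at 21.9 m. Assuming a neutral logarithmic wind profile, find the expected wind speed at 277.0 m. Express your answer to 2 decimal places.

66.92 knots

Log law: V ∝ ln(z/z₀). From the pair, with r = V₁/V₂ = 0.67443,
ln z₀ = (ln z₁ − r·ln z₂)/(1 − r) = (1.4327 − 0.67443×3.0865)/0.32557 = -1.9932 → z₀ = 0.1363 m
V₃ = V₁ · ln(z₃/z₀)/ln(z₁/z₀) = 30.1 × 7.6173/3.4259 = 66.9245 knots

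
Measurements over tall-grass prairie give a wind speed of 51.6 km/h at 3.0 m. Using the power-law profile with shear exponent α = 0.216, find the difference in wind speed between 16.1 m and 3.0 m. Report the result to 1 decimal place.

Power law: V₂ = V₁ · (z₂/z₁)^α = 51.6 × (5.3667)^0.216 = 74.1764 km/h
ΔV = 74.1764 − 51.6 = 22.5764 km/h

22.6 km/h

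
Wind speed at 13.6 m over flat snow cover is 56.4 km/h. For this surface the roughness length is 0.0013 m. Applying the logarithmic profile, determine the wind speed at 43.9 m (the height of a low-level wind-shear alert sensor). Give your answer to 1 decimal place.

Log law: V(z) ∝ ln(z/z₀), so V₂/V₁ = ln(z₂/z₀) / ln(z₁/z₀).
ln(43.9/0.0013) = 10.4273, ln(13.6/0.0013) = 9.2555
V₂ = 56.4 × 10.4273/9.2555 = 56.4 × 1.1266 = 63.5409 km/h

63.5 km/h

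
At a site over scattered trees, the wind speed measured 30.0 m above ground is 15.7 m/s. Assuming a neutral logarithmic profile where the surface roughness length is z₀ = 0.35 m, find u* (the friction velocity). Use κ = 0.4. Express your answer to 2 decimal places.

Log law: V(z) = (u*/κ) · ln(z/z₀) ⇒ u* = κ · V / ln(z/z₀)
u* = 0.4 × 15.7 / ln(30.0/0.35) = 0.4 × 15.7 / 4.4510
   = 6.2800 / 4.4510 = 1.4109 m/s

u* ≈ 1.41 m/s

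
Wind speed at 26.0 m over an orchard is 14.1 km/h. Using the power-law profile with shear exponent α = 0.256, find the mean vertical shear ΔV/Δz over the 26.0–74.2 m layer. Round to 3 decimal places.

Power law: V₂ = V₁ · (z₂/z₁)^α = 14.1 × (2.8538)^0.256 = 18.4421 km/h
ΔV/Δz = (18.4421 − 14.1)/(74.2 − 26.0) = 4.3421/48.2000 = 0.09008 km/h/m

0.090 km/h/m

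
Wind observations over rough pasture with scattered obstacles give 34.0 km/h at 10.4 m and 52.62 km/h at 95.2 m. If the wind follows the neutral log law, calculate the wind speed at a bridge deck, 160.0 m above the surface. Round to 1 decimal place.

Log law: V ∝ ln(z/z₀). From the pair, with r = V₁/V₂ = 0.64614,
ln z₀ = (ln z₁ − r·ln z₂)/(1 − r) = (2.3418 − 0.64614×4.5560)/0.35386 = -1.7013 → z₀ = 0.1825 m
V₃ = V₁ · ln(z₃/z₀)/ln(z₁/z₀) = 34.0 × 6.7764/4.0431 = 56.9861 km/h

57.0 km/h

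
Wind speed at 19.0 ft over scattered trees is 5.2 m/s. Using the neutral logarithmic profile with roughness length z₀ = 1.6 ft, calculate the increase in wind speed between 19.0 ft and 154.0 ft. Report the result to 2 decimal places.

4.40 m/s

Log law: V₂ = V₁ · ln(z₂/z₀)/ln(z₁/z₀) = 5.2 × 4.5669/2.4744 = 9.5974 m/s
ΔV = 9.5974 − 5.2 = 4.3974 m/s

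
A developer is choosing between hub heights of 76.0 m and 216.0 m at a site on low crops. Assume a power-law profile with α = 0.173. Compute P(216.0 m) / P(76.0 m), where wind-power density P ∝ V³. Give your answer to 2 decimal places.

Speed ratio: V_B/V_A = (z_B/z_A)^α = (216.0/76.0)^0.173 = (2.8421)^0.173 = 1.19806
Power-density ratio: P_B/P_A = (V_B/V_A)³ = (1.19806)³ = 1.71965

1.72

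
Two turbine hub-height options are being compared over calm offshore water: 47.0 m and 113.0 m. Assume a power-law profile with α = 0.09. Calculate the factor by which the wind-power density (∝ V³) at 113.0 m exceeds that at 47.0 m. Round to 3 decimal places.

Speed ratio: V_B/V_A = (z_B/z_A)^α = (113.0/47.0)^0.09 = (2.4043)^0.09 = 1.08215
Power-density ratio: P_B/P_A = (V_B/V_A)³ = (1.08215)³ = 1.26726

1.267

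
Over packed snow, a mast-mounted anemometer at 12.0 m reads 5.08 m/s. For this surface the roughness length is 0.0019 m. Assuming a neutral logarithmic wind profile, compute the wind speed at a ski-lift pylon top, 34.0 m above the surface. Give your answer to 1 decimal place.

Log law: V(z) ∝ ln(z/z₀), so V₂/V₁ = ln(z₂/z₀) / ln(z₁/z₀).
ln(34.0/0.0019) = 9.7923, ln(12.0/0.0019) = 8.7508
V₂ = 5.08 × 9.7923/8.7508 = 5.08 × 1.1190 = 5.6846 m/s

5.7 m/s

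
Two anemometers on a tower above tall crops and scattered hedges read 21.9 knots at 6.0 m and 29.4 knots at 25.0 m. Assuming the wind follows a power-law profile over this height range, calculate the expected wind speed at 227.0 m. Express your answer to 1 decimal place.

First find α: α = ln(V₂/V₁)/ln(z₂/z₁) = ln(29.4/21.9)/ln(25.0/6.0) = 0.29451/1.42712 = 0.2064
Extrapolate from 25.0 m to 227.0 m: V₃ = 29.4 × (227.0/25.0)^0.2064 = 29.4 × 1.5766 = 46.3515 knots

46.4 knots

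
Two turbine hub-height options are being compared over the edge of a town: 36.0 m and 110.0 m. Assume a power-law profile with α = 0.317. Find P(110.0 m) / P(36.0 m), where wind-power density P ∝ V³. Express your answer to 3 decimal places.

Speed ratio: V_B/V_A = (z_B/z_A)^α = (110.0/36.0)^0.317 = (3.0556)^0.317 = 1.42486
Power-density ratio: P_B/P_A = (V_B/V_A)³ = (1.42486)³ = 2.89282

2.893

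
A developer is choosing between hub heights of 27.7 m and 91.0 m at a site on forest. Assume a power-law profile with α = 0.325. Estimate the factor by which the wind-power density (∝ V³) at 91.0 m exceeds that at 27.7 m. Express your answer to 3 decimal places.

Speed ratio: V_B/V_A = (z_B/z_A)^α = (91.0/27.7)^0.325 = (3.2852)^0.325 = 1.47191
Power-density ratio: P_B/P_A = (V_B/V_A)³ = (1.47191)³ = 3.18895

3.189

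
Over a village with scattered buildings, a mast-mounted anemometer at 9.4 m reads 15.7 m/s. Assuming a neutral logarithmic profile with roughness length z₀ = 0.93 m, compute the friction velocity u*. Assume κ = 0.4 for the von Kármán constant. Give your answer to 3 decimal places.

u* ≈ 2.715 m/s

Log law: V(z) = (u*/κ) · ln(z/z₀) ⇒ u* = κ · V / ln(z/z₀)
u* = 0.4 × 15.7 / ln(9.4/0.93) = 0.4 × 15.7 / 2.3133
   = 6.2800 / 2.3133 = 2.7148 m/s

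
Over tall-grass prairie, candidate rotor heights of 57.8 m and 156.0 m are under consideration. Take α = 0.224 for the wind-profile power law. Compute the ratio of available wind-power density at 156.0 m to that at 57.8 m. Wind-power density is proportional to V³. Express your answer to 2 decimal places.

1.95

Speed ratio: V_B/V_A = (z_B/z_A)^α = (156.0/57.8)^0.224 = (2.6990)^0.224 = 1.24907
Power-density ratio: P_B/P_A = (V_B/V_A)³ = (1.24907)³ = 1.94879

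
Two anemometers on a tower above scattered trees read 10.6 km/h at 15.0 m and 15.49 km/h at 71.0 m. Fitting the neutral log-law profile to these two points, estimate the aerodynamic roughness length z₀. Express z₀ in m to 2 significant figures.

Log law: V(z) ∝ ln(z/z₀). With r = V₁/V₂ = 10.6/15.49 = 0.68431,
r · ln(z₂/z₀) = ln(z₁/z₀) ⇒ ln z₀ = (ln z₁ − r·ln z₂)/(1 − r)
ln z₀ = (2.70805 − 0.68431×4.26268) / 0.31569 = -0.6619
z₀ = exp(-0.6619) = 0.5159 m

z₀ ≈ 0.52 m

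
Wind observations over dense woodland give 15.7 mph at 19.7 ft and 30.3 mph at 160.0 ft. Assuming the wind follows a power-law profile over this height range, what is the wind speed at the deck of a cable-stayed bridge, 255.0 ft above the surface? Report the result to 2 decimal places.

First find α: α = ln(V₂/V₁)/ln(z₂/z₁) = ln(30.3/15.7)/ln(160.0/19.7) = 0.65749/2.09456 = 0.3139
Extrapolate from 160.0 ft to 255.0 ft: V₃ = 30.3 × (255.0/160.0)^0.3139 = 30.3 × 1.1576 = 35.0738 mph

35.07 mph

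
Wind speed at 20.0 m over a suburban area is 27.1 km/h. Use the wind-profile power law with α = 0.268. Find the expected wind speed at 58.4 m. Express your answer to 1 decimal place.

36.1 km/h

Power-law profile: V₂ = V₁ · (z₂/z₁)^α
V₂ = 27.1 × (58.4/20.0)^0.268 = 27.1 × (2.9200)^0.268
    = 27.1 × 1.3327 = 36.1154 km/h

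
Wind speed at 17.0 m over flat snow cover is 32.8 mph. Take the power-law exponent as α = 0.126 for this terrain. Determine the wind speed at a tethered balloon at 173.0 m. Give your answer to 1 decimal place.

Power-law profile: V₂ = V₁ · (z₂/z₁)^α
V₂ = 32.8 × (173.0/17.0)^0.126 = 32.8 × (10.1765)^0.126
    = 32.8 × 1.3395 = 43.9371 mph

43.9 mph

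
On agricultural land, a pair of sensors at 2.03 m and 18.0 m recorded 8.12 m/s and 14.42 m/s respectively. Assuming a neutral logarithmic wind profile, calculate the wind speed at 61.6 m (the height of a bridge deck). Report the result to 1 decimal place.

18.0 m/s

Log law: V ∝ ln(z/z₀). From the pair, with r = V₁/V₂ = 0.56311,
ln z₀ = (ln z₁ − r·ln z₂)/(1 − r) = (0.7080 − 0.56311×2.8904)/0.43689 = -2.1048 → z₀ = 0.1219 m
V₃ = V₁ · ln(z₃/z₀)/ln(z₁/z₀) = 8.12 × 6.2254/2.8128 = 17.9716 m/s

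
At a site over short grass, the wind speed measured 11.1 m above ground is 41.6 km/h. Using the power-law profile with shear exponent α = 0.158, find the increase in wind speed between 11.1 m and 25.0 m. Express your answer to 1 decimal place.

5.7 km/h

Power law: V₂ = V₁ · (z₂/z₁)^α = 41.6 × (2.2523)^0.158 = 47.2941 km/h
ΔV = 47.2941 − 41.6 = 5.6941 km/h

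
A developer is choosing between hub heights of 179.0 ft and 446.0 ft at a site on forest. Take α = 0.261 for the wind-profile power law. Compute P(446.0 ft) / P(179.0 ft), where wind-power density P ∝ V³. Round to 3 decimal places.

Speed ratio: V_B/V_A = (z_B/z_A)^α = (446.0/179.0)^0.261 = (2.4916)^0.261 = 1.26906
Power-density ratio: P_B/P_A = (V_B/V_A)³ = (1.26906)³ = 2.04383

2.044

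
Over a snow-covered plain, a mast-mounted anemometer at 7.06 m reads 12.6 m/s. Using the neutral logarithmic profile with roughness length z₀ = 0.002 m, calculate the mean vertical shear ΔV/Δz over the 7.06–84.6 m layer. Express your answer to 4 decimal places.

0.0494 m/s/m

Log law: V₂ = V₁ · ln(z₂/z₀)/ln(z₁/z₀) = 12.6 × 10.6525/8.1691 = 16.4305 m/s
ΔV/Δz = (16.4305 − 12.6)/(84.6 − 7.06) = 3.8305/77.5400 = 0.04940 m/s/m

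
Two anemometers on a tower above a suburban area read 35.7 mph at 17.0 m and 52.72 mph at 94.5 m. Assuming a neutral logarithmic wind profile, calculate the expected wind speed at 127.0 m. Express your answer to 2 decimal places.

55.65 mph

Log law: V ∝ ln(z/z₀). From the pair, with r = V₁/V₂ = 0.67716,
ln z₀ = (ln z₁ − r·ln z₂)/(1 − r) = (2.8332 − 0.67716×4.5486)/0.32284 = -0.7649 → z₀ = 0.4654 m
V₃ = V₁ · ln(z₃/z₀)/ln(z₁/z₀) = 35.7 × 5.6091/3.5981 = 55.6528 mph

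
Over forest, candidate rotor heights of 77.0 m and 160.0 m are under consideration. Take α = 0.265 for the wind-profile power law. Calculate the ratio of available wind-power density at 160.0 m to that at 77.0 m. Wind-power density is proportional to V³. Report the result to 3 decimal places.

Speed ratio: V_B/V_A = (z_B/z_A)^α = (160.0/77.0)^0.265 = (2.0779)^0.265 = 1.21387
Power-density ratio: P_B/P_A = (V_B/V_A)³ = (1.21387)³ = 1.78861

1.789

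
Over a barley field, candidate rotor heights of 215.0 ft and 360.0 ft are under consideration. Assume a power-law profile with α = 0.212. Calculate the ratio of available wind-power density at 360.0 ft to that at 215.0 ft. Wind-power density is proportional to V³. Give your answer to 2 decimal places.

1.39

Speed ratio: V_B/V_A = (z_B/z_A)^α = (360.0/215.0)^0.212 = (1.6744)^0.212 = 1.11547
Power-density ratio: P_B/P_A = (V_B/V_A)³ = (1.11547)³ = 1.38796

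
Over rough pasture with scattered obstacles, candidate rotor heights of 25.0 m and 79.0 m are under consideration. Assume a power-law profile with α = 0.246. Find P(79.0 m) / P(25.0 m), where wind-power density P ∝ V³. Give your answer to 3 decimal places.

Speed ratio: V_B/V_A = (z_B/z_A)^α = (79.0/25.0)^0.246 = (3.1600)^0.246 = 1.32716
Power-density ratio: P_B/P_A = (V_B/V_A)³ = (1.32716)³ = 2.33759

2.338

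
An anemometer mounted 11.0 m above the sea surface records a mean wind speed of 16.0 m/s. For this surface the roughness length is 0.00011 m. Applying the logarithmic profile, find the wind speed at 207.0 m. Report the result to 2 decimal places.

Log law: V(z) ∝ ln(z/z₀), so V₂/V₁ = ln(z₂/z₀) / ln(z₁/z₀).
ln(207.0/0.00011) = 14.4477, ln(11.0/0.00011) = 11.5129
V₂ = 16.0 × 14.4477/11.5129 = 16.0 × 1.2549 = 20.0786 m/s

20.08 m/s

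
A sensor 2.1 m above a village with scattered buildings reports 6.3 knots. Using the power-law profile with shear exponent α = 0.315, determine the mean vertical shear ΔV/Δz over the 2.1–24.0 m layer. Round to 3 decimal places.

Power law: V₂ = V₁ · (z₂/z₁)^α = 6.3 × (11.4286)^0.315 = 13.5709 knots
ΔV/Δz = (13.5709 − 6.3)/(24.0 − 2.1) = 7.2709/21.9000 = 0.33200 knots/m

0.332 knots/m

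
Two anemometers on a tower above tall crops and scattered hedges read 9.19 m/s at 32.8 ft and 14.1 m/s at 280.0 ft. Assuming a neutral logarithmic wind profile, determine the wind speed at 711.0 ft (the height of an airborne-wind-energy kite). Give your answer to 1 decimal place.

Log law: V ∝ ln(z/z₀). From the pair, with r = V₁/V₂ = 0.65177,
ln z₀ = (ln z₁ − r·ln z₂)/(1 − r) = (3.4904 − 0.65177×5.6348)/0.34823 = -0.5232 → z₀ = 0.5926 ft
V₃ = V₁ · ln(z₃/z₀)/ln(z₁/z₀) = 9.19 × 7.0898/4.0136 = 16.2338 m/s

16.2 m/s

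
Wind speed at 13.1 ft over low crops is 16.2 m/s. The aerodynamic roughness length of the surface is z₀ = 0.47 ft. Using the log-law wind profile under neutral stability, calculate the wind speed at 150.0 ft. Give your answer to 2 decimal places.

28.07 m/s

Log law: V(z) ∝ ln(z/z₀), so V₂/V₁ = ln(z₂/z₀) / ln(z₁/z₀).
ln(150.0/0.47) = 5.7657, ln(13.1/0.47) = 3.3276
V₂ = 16.2 × 5.7657/3.3276 = 16.2 × 1.7327 = 28.0691 m/s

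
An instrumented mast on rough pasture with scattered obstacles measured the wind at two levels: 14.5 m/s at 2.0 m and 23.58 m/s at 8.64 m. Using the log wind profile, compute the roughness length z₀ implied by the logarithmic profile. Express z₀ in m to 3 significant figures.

Log law: V(z) ∝ ln(z/z₀). With r = V₁/V₂ = 14.5/23.58 = 0.61493,
r · ln(z₂/z₀) = ln(z₁/z₀) ⇒ ln z₀ = (ln z₁ − r·ln z₂)/(1 − r)
ln z₀ = (0.69315 − 0.61493×2.15640) / 0.38507 = -1.6435
z₀ = exp(-1.6435) = 0.1933 m

z₀ ≈ 0.193 m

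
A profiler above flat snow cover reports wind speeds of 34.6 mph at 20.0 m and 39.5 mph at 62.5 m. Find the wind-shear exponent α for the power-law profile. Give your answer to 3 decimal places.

α ≈ 0.116

Power law: V₂/V₁ = (z₂/z₁)^α ⇒ α = ln(V₂/V₁) / ln(z₂/z₁)
α = ln(39.5/34.6) / ln(62.5/20.0) = ln(1.1416) / ln(3.1250)
  = 0.13245 / 1.13943 = 0.11624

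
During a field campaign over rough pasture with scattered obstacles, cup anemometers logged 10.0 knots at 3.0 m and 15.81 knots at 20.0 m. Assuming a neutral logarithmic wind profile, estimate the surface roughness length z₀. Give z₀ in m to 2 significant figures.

z₀ ≈ 0.11 m

Log law: V(z) ∝ ln(z/z₀). With r = V₁/V₂ = 10.0/15.81 = 0.63251,
r · ln(z₂/z₀) = ln(z₁/z₀) ⇒ ln z₀ = (ln z₁ − r·ln z₂)/(1 − r)
ln z₀ = (1.09861 − 0.63251×2.99573) / 0.36749 = -2.1667
z₀ = exp(-2.1667) = 0.1146 m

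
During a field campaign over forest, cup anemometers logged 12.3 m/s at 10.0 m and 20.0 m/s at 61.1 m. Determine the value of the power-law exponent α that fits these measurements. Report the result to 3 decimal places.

Power law: V₂/V₁ = (z₂/z₁)^α ⇒ α = ln(V₂/V₁) / ln(z₂/z₁)
α = ln(20.0/12.3) / ln(61.1/10.0) = ln(1.6260) / ln(6.1100)
  = 0.48613 / 1.80993 = 0.26859

α ≈ 0.269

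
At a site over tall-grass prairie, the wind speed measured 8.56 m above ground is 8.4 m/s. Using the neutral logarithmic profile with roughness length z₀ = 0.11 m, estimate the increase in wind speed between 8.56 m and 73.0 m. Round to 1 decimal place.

Log law: V₂ = V₁ · ln(z₂/z₀)/ln(z₁/z₀) = 8.4 × 6.4977/4.3544 = 12.5347 m/s
ΔV = 12.5347 − 8.4 = 4.1347 m/s

4.1 m/s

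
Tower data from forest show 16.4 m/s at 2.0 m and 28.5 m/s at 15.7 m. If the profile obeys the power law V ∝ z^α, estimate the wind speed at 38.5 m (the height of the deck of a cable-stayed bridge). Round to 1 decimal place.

36.3 m/s

First find α: α = ln(V₂/V₁)/ln(z₂/z₁) = ln(28.5/16.4)/ln(15.7/2.0) = 0.55262/2.06051 = 0.2682
Extrapolate from 15.7 m to 38.5 m: V₃ = 28.5 × (38.5/15.7)^0.2682 = 28.5 × 1.2720 = 36.2513 m/s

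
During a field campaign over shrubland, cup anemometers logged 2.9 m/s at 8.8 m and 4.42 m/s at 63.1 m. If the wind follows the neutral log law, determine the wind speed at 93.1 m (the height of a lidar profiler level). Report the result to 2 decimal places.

Log law: V ∝ ln(z/z₀). From the pair, with r = V₁/V₂ = 0.65611,
ln z₀ = (ln z₁ − r·ln z₂)/(1 − r) = (2.1748 − 0.65611×4.1447)/0.34389 = -1.5837 → z₀ = 0.2052 m
V₃ = V₁ · ln(z₃/z₀)/ln(z₁/z₀) = 2.9 × 6.1174/3.7585 = 4.7201 m/s

4.72 m/s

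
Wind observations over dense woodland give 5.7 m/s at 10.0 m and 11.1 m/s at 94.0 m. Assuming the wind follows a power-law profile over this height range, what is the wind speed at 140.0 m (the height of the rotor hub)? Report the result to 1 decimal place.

12.5 m/s

First find α: α = ln(V₂/V₁)/ln(z₂/z₁) = ln(11.1/5.7)/ln(94.0/10.0) = 0.66648/2.24071 = 0.2974
Extrapolate from 94.0 m to 140.0 m: V₃ = 11.1 × (140.0/94.0)^0.2974 = 11.1 × 1.1258 = 12.4963 m/s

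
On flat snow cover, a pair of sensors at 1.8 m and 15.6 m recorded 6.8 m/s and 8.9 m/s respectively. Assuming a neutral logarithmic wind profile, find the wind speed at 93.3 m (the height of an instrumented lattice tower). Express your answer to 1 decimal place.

10.6 m/s

Log law: V ∝ ln(z/z₀). From the pair, with r = V₁/V₂ = 0.76404,
ln z₀ = (ln z₁ − r·ln z₂)/(1 − r) = (0.5878 − 0.76404×2.7473)/0.23596 = -6.4048 → z₀ = 0.001654 m
V₃ = V₁ · ln(z₃/z₀)/ln(z₁/z₀) = 6.8 × 10.9406/6.9926 = 10.6393 m/s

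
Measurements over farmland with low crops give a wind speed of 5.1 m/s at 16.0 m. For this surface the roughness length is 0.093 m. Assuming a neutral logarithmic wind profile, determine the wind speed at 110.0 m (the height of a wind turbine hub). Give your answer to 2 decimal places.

7.01 m/s

Log law: V(z) ∝ ln(z/z₀), so V₂/V₁ = ln(z₂/z₀) / ln(z₁/z₀).
ln(110.0/0.093) = 7.0756, ln(16.0/0.093) = 5.1477
V₂ = 5.1 × 7.0756/5.1477 = 5.1 × 1.3745 = 7.0100 m/s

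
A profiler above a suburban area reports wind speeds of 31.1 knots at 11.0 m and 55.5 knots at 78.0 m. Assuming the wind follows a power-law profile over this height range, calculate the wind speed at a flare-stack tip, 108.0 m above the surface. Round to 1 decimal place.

61.1 knots

First find α: α = ln(V₂/V₁)/ln(z₂/z₁) = ln(55.5/31.1)/ln(78.0/11.0) = 0.57918/1.95881 = 0.2957
Extrapolate from 78.0 m to 108.0 m: V₃ = 55.5 × (108.0/78.0)^0.2957 = 55.5 × 1.1010 = 61.1056 knots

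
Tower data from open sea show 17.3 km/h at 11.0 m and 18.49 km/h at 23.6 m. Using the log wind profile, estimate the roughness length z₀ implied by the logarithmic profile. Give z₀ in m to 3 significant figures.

Log law: V(z) ∝ ln(z/z₀). With r = V₁/V₂ = 17.3/18.49 = 0.93564,
r · ln(z₂/z₀) = ln(z₁/z₀) ⇒ ln z₀ = (ln z₁ − r·ln z₂)/(1 − r)
ln z₀ = (2.39790 − 0.93564×3.16125) / 0.06436 = -8.6996
z₀ = exp(-8.6996) = 0.0001667 m

z₀ ≈ 0.000167 m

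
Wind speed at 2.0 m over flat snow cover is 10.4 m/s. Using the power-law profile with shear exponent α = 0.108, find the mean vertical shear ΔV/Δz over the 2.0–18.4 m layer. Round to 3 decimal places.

0.172 m/s/m

Power law: V₂ = V₁ · (z₂/z₁)^α = 10.4 × (9.2000)^0.108 = 13.2167 m/s
ΔV/Δz = (13.2167 − 10.4)/(18.4 − 2.0) = 2.8167/16.4000 = 0.17175 m/s/m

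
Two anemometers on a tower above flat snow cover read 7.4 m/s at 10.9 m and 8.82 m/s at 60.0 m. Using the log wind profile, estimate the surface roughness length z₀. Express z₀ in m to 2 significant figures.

z₀ ≈ 0.0015 m

Log law: V(z) ∝ ln(z/z₀). With r = V₁/V₂ = 7.4/8.82 = 0.83900,
r · ln(z₂/z₀) = ln(z₁/z₀) ⇒ ln z₀ = (ln z₁ − r·ln z₂)/(1 − r)
ln z₀ = (2.38876 − 0.83900×4.09434) / 0.16100 = -6.4995
z₀ = exp(-6.4995) = 0.001504 m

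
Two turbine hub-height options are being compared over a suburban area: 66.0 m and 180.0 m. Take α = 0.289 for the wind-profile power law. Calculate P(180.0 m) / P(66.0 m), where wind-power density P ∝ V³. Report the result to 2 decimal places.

2.39

Speed ratio: V_B/V_A = (z_B/z_A)^α = (180.0/66.0)^0.289 = (2.7273)^0.289 = 1.33637
Power-density ratio: P_B/P_A = (V_B/V_A)³ = (1.33637)³ = 2.38658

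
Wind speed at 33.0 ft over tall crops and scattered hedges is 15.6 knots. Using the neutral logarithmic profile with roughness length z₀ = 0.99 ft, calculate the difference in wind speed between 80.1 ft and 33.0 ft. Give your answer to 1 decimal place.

3.9 knots

Log law: V₂ = V₁ · ln(z₂/z₀)/ln(z₁/z₀) = 15.6 × 4.3933/3.5066 = 19.5451 knots
ΔV = 19.5451 − 15.6 = 3.9451 knots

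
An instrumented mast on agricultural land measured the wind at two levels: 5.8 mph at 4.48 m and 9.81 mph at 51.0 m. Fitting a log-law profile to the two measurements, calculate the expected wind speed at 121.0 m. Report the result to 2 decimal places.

Log law: V ∝ ln(z/z₀). From the pair, with r = V₁/V₂ = 0.59123,
ln z₀ = (ln z₁ − r·ln z₂)/(1 − r) = (1.4996 − 0.59123×3.9318)/0.40877 = -2.0183 → z₀ = 0.1329 m
V₃ = V₁ · ln(z₃/z₀)/ln(z₁/z₀) = 5.8 × 6.8141/3.5179 = 11.2344 mph

11.23 mph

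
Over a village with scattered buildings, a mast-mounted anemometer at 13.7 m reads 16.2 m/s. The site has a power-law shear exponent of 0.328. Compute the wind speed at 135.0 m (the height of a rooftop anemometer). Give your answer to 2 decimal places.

Power-law profile: V₂ = V₁ · (z₂/z₁)^α
V₂ = 16.2 × (135.0/13.7)^0.328 = 16.2 × (9.8540)^0.328
    = 16.2 × 2.1179 = 34.3100 m/s

34.31 m/s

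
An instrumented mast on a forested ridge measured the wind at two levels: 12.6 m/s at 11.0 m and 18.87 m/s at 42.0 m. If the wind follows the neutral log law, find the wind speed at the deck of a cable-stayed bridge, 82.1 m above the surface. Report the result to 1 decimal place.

22.0 m/s

Log law: V ∝ ln(z/z₀). From the pair, with r = V₁/V₂ = 0.66773,
ln z₀ = (ln z₁ − r·ln z₂)/(1 − r) = (2.3979 − 0.66773×3.7377)/0.33227 = -0.2945 → z₀ = 0.7449 m
V₃ = V₁ · ln(z₃/z₀)/ln(z₁/z₀) = 12.6 × 4.7024/2.6924 = 22.0068 m/s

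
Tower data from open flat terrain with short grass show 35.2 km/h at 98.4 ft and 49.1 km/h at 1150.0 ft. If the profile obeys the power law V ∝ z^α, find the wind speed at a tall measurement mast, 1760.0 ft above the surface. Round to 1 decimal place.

52.0 km/h

First find α: α = ln(V₂/V₁)/ln(z₂/z₁) = ln(49.1/35.2)/ln(1150.0/98.4) = 0.33281/2.45848 = 0.1354
Extrapolate from 1150.0 ft to 1760.0 ft: V₃ = 49.1 × (1760.0/1150.0)^0.1354 = 49.1 × 1.0593 = 52.0116 km/h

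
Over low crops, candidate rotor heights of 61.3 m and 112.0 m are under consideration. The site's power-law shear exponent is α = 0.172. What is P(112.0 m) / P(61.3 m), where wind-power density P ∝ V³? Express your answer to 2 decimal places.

Speed ratio: V_B/V_A = (z_B/z_A)^α = (112.0/61.3)^0.172 = (1.8271)^0.172 = 1.10923
Power-density ratio: P_B/P_A = (V_B/V_A)³ = (1.10923)³ = 1.36479

1.36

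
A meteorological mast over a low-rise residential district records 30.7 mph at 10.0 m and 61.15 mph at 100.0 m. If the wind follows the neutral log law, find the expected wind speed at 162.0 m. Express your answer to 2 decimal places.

Log law: V ∝ ln(z/z₀). From the pair, with r = V₁/V₂ = 0.50204,
ln z₀ = (ln z₁ − r·ln z₂)/(1 − r) = (2.3026 − 0.50204×4.6052)/0.49796 = -0.0189 → z₀ = 0.9813 m
V₃ = V₁ · ln(z₃/z₀)/ln(z₁/z₀) = 30.7 × 5.1065/2.3215 = 67.5297 mph

67.53 mph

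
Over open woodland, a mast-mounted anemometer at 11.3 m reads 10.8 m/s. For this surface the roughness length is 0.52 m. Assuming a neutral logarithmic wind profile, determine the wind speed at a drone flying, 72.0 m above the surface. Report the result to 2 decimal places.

Log law: V(z) ∝ ln(z/z₀), so V₂/V₁ = ln(z₂/z₀) / ln(z₁/z₀).
ln(72.0/0.52) = 4.9306, ln(11.3/0.52) = 3.0787
V₂ = 10.8 × 4.9306/3.0787 = 10.8 × 1.6015 = 17.2962 m/s

17.30 m/s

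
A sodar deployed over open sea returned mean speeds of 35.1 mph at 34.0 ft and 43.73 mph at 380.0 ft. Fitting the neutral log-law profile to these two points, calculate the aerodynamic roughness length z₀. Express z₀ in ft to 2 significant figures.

z₀ ≈ 0.0019 ft

Log law: V(z) ∝ ln(z/z₀). With r = V₁/V₂ = 35.1/43.73 = 0.80265,
r · ln(z₂/z₀) = ln(z₁/z₀) ⇒ ln z₀ = (ln z₁ − r·ln z₂)/(1 − r)
ln z₀ = (3.52636 − 0.80265×5.94017) / 0.19735 = -6.2911
z₀ = exp(-6.2911) = 0.001853 ft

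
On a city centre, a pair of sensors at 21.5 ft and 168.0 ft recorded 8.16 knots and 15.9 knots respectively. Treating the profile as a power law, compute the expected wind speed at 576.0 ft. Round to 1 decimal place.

23.7 knots

First find α: α = ln(V₂/V₁)/ln(z₂/z₁) = ln(15.9/8.16)/ln(168.0/21.5) = 0.66707/2.05591 = 0.3245
Extrapolate from 168.0 ft to 576.0 ft: V₃ = 15.9 × (576.0/168.0)^0.3245 = 15.9 × 1.4915 = 23.7150 knots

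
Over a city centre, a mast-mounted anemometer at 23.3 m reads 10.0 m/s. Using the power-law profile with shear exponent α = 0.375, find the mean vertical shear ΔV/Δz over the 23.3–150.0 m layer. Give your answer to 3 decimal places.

0.080 m/s/m

Power law: V₂ = V₁ · (z₂/z₁)^α = 10.0 × (6.4378)^0.375 = 20.1037 m/s
ΔV/Δz = (20.1037 − 10.0)/(150.0 − 23.3) = 10.1037/126.7000 = 0.07974 m/s/m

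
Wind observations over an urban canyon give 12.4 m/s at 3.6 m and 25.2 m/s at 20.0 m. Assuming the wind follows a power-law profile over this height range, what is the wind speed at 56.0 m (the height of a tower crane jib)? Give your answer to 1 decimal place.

38.6 m/s

First find α: α = ln(V₂/V₁)/ln(z₂/z₁) = ln(25.2/12.4)/ln(20.0/3.6) = 0.70915/1.71480 = 0.4135
Extrapolate from 20.0 m to 56.0 m: V₃ = 25.2 × (56.0/20.0)^0.4135 = 25.2 × 1.5308 = 38.5763 m/s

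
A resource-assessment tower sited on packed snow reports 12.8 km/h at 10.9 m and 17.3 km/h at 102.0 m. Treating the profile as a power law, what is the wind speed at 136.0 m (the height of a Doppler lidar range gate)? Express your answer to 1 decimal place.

First find α: α = ln(V₂/V₁)/ln(z₂/z₁) = ln(17.3/12.8)/ln(102.0/10.9) = 0.30126/2.23621 = 0.1347
Extrapolate from 102.0 m to 136.0 m: V₃ = 17.3 × (136.0/102.0)^0.1347 = 17.3 × 1.0395 = 17.9836 km/h

18.0 km/h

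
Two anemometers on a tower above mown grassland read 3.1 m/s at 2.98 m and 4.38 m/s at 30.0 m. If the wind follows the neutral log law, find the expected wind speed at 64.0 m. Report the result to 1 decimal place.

4.8 m/s

Log law: V ∝ ln(z/z₀). From the pair, with r = V₁/V₂ = 0.70776,
ln z₀ = (ln z₁ − r·ln z₂)/(1 − r) = (1.0919 − 0.70776×3.4012)/0.29224 = -4.5008 → z₀ = 0.01110 m
V₃ = V₁ · ln(z₃/z₀)/ln(z₁/z₀) = 3.1 × 8.6597/5.5928 = 4.8000 m/s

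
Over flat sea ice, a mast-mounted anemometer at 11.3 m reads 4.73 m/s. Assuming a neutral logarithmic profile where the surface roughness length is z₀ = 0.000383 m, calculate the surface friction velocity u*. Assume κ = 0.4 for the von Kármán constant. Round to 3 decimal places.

Log law: V(z) = (u*/κ) · ln(z/z₀) ⇒ u* = κ · V / ln(z/z₀)
u* = 0.4 × 4.73 / ln(11.3/0.000383) = 0.4 × 4.73 / 10.2923
   = 1.8920 / 10.2923 = 0.1838 m/s

u* ≈ 0.184 m/s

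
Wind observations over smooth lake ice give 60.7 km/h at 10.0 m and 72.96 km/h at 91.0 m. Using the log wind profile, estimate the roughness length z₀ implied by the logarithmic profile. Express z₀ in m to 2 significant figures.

z₀ ≈ 0.00018 m

Log law: V(z) ∝ ln(z/z₀). With r = V₁/V₂ = 60.7/72.96 = 0.83196,
r · ln(z₂/z₀) = ln(z₁/z₀) ⇒ ln z₀ = (ln z₁ − r·ln z₂)/(1 − r)
ln z₀ = (2.30259 − 0.83196×4.51086) / 0.16804 = -8.6307
z₀ = exp(-8.6307) = 0.0001785 m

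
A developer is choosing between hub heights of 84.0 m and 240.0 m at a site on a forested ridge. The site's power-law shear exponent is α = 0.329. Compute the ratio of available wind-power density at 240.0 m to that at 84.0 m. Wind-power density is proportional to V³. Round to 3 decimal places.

2.818

Speed ratio: V_B/V_A = (z_B/z_A)^α = (240.0/84.0)^0.329 = (2.8571)^0.329 = 1.41254
Power-density ratio: P_B/P_A = (V_B/V_A)³ = (1.41254)³ = 2.81841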